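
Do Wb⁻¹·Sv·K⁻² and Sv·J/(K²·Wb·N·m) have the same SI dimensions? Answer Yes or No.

Left side:
  Wb = V·s (flux: a volt is a weber per second),
      = kg·m²·s⁻²·A⁻¹.
  So Wb⁻¹ = kg⁻¹·m⁻²·s²·A.
  Sv = J/kg (equivalent dose = energy per mass),
      = m²·s⁻².
  Combining: Wb⁻¹·Sv·K⁻² = (kg⁻¹·m⁻²·s²·A) · (m²·s⁻²) · K⁻² = kg⁻¹·A·K⁻².
Right side:
  Wb = V·s (flux: a volt is a weber per second),
      = kg·m²·s⁻²·A⁻¹.
  So Wb⁻¹ = kg⁻¹·m⁻²·s²·A.
  Sv = J/kg (equivalent dose = energy per mass),
      = m²·s⁻².
  J = N·m (work = force × distance),
      = kg·m²·s⁻².
  N = kg·m/s² = kg·m·s⁻² (force = mass × acceleration).
  So N⁻¹ = kg⁻¹·m⁻¹·s².
  Combining: K⁻²·Wb⁻¹·Sv·J·N⁻¹·m⁻¹ = K⁻² · (kg⁻¹·m⁻²·s²·A) · (m²·s⁻²) · (kg·m²·s⁻²) · (kg⁻¹·m⁻¹·s²) · m⁻¹ = kg⁻¹·A·K⁻².
Both reduce to kg⁻¹·A·K⁻².

Yes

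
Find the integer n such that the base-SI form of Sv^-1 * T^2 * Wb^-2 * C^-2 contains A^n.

Sv = m²·s⁻².
So Sv⁻¹ = m⁻²·s².
T = kg·s⁻²·A⁻¹.
So T² = kg²·s⁻⁴·A⁻².
Wb = kg·m²·s⁻²·A⁻¹.
So Wb⁻² = kg⁻²·m⁻⁴·s⁴·A².
C = s·A.
So C⁻² = s⁻²·A⁻².
Combining: Sv⁻¹·T²·Wb⁻²·C⁻² = (m⁻²·s²) · (kg²·s⁻⁴·A⁻²) · (kg⁻²·m⁻⁴·s⁴·A²) · (s⁻²·A⁻²) = m⁻⁶·A⁻².
The exponent of A is -2.

-2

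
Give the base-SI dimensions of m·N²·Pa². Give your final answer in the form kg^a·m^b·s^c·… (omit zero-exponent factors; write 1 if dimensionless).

N = kg·m/s² = kg·m·s⁻² (force = mass × acceleration).
So N² = kg²·m²·s⁻⁴.
Pa = N/m² (pressure = force per area),
    = kg·m⁻¹·s⁻².
So Pa² = kg²·m⁻²·s⁻⁴.
Combining: m·N²·Pa² = m · (kg²·m²·s⁻⁴) · (kg²·m⁻²·s⁻⁴) = kg⁴·m·s⁻⁸.

kg⁴·m·s⁻⁸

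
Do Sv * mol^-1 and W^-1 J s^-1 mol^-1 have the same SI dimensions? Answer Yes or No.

No

Left side:
  Sv = m²·s⁻².
  Combining: Sv·mol⁻¹ = (m²·s⁻²) · mol⁻¹ = m²·s⁻²·mol⁻¹.
Right side:
  W = J/s (power = energy per time),
      = kg·m²·s⁻³.
  So W⁻¹ = kg⁻¹·m⁻²·s³.
  J = N·m (work = force × distance),
      = kg·m²·s⁻².
  Combining: W⁻¹·J·s⁻¹·mol⁻¹ = (kg⁻¹·m⁻²·s³) · (kg·m²·s⁻²) · s⁻¹ · mol⁻¹ = mol⁻¹.
Left is m²·s⁻²·mol⁻¹; right is mol⁻¹ — different.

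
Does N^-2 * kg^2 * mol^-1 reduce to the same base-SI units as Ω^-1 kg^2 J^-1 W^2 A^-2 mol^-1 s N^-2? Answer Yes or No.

Left side:
  N = kg·m·s⁻².
  So N⁻² = kg⁻²·m⁻²·s⁴.
  Combining: N⁻²·kg²·mol⁻¹ = (kg⁻²·m⁻²·s⁴) · kg² · mol⁻¹ = m⁻²·s⁴·mol⁻¹.
Right side:
  Ω = V/A (resistance = voltage per current),
      = kg·m²·s⁻³·A⁻².
  So Ω⁻¹ = kg⁻¹·m⁻²·s³·A².
  J = N·m (work = force × distance),
      = kg·m²·s⁻².
  So J⁻¹ = kg⁻¹·m⁻²·s².
  W = J/s (power = energy per time),
      = kg·m²·s⁻³.
  So W² = kg²·m⁴·s⁻⁶.
  N = kg·m/s² = kg·m·s⁻² (force = mass × acceleration).
  So N⁻² = kg⁻²·m⁻²·s⁴.
  Combining: Ω⁻¹·kg²·J⁻¹·W²·A⁻²·mol⁻¹·s·N⁻² = (kg⁻¹·m⁻²·s³·A²) · kg² · (kg⁻¹·m⁻²·s²) · (kg²·m⁴·s⁻⁶) · A⁻² · mol⁻¹ · s · (kg⁻²·m⁻²·s⁴) = m⁻²·s⁴·mol⁻¹.
Both reduce to m⁻²·s⁴·mol⁻¹.

Yes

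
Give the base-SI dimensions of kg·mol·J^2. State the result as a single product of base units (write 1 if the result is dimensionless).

J = kg·m²·s⁻².
So J² = kg²·m⁴·s⁻⁴.
Combining: kg·mol·J² = kg · mol · (kg²·m⁴·s⁻⁴) = kg³·m⁴·s⁻⁴·mol.

kg³·m⁴·s⁻⁴·mol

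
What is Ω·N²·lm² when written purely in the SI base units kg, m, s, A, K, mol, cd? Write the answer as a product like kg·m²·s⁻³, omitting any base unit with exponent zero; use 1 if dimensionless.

Ω = V/A (resistance = voltage per current),
    = kg·m²·s⁻³·A⁻².
N = kg·m/s² = kg·m·s⁻² (force = mass × acceleration).
So N² = kg²·m²·s⁻⁴.
lm = cd·sr = cd (luminous flux; sr is dimensionless).
So lm² = cd².
Combining: Ω·N²·lm² = (kg·m²·s⁻³·A⁻²) · (kg²·m²·s⁻⁴) · cd² = kg³·m⁴·s⁻⁷·A⁻²·cd².

kg³·m⁴·s⁻⁷·A⁻²·cd²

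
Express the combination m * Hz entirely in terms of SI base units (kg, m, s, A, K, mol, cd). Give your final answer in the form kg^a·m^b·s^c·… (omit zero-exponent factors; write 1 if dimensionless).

m·s⁻¹

Hz = s⁻¹.
Combining: m·Hz = m · s⁻¹ = m·s⁻¹.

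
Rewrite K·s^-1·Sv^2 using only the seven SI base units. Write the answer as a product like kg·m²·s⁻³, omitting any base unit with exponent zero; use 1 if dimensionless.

m⁴·s⁻⁵·K

Sv = J/kg (equivalent dose = energy per mass),
    = m²·s⁻².
So Sv² = m⁴·s⁻⁴.
Combining: K·s⁻¹·Sv² = K · s⁻¹ · (m⁴·s⁻⁴) = m⁴·s⁻⁵·K.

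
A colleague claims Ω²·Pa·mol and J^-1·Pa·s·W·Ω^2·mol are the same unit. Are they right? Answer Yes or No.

Yes

Left side:
  Ω = kg·m²·s⁻³·A⁻².
  So Ω² = kg²·m⁴·s⁻⁶·A⁻⁴.
  Pa = kg·m⁻¹·s⁻².
  Combining: Ω²·Pa·mol = (kg²·m⁴·s⁻⁶·A⁻⁴) · (kg·m⁻¹·s⁻²) · mol = kg³·m³·s⁻⁸·A⁻⁴·mol.
Right side:
  J = kg·m²·s⁻².
  So J⁻¹ = kg⁻¹·m⁻²·s².
  Pa = kg·m⁻¹·s⁻².
  W = kg·m²·s⁻³.
  Ω = kg·m²·s⁻³·A⁻².
  So Ω² = kg²·m⁴·s⁻⁶·A⁻⁴.
  Combining: J⁻¹·Pa·s·W·Ω²·mol = (kg⁻¹·m⁻²·s²) · (kg·m⁻¹·s⁻²) · s · (kg·m²·s⁻³) · (kg²·m⁴·s⁻⁶·A⁻⁴) · mol = kg³·m³·s⁻⁸·A⁻⁴·mol.
Both reduce to kg³·m³·s⁻⁸·A⁻⁴·mol.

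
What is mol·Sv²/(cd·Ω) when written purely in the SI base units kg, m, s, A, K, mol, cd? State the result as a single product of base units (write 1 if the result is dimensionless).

Sv = m²·s⁻².
So Sv² = m⁴·s⁻⁴.
Ω = kg·m²·s⁻³·A⁻².
So Ω⁻¹ = kg⁻¹·m⁻²·s³·A².
Combining: cd⁻¹·mol·Sv²·Ω⁻¹ = cd⁻¹ · mol · (m⁴·s⁻⁴) · (kg⁻¹·m⁻²·s³·A²) = kg⁻¹·m²·s⁻¹·A²·mol·cd⁻¹.

kg⁻¹·m²·s⁻¹·A²·mol·cd⁻¹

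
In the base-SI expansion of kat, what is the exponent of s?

kat = s⁻¹·mol.
The exponent of s is -1.

-1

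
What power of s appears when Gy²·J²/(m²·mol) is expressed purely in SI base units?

-8

Gy = m²·s⁻².
So Gy² = m⁴·s⁻⁴.
J = kg·m²·s⁻².
So J² = kg²·m⁴·s⁻⁴.
Combining: Gy²·J²·m⁻²·mol⁻¹ = (m⁴·s⁻⁴) · (kg²·m⁴·s⁻⁴) · m⁻² · mol⁻¹ = kg²·m⁶·s⁻⁸·mol⁻¹.
The exponent of s is -8.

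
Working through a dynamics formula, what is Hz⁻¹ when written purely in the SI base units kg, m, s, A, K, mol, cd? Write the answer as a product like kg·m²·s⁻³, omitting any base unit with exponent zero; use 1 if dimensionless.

Hz = s⁻¹.
So Hz⁻¹ = s.

s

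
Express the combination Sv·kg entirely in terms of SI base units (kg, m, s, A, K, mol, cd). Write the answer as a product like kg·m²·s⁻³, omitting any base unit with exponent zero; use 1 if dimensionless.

Sv = m²·s⁻².
Combining: Sv·kg = (m²·s⁻²) · kg = kg·m²·s⁻².

kg·m²·s⁻²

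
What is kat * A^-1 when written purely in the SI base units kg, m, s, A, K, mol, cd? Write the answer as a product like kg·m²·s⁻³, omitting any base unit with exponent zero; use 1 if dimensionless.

s⁻¹·A⁻¹·mol

kat = mol/s = s⁻¹·mol (catalytic activity).
Combining: kat·A⁻¹ = (s⁻¹·mol) · A⁻¹ = s⁻¹·A⁻¹·mol.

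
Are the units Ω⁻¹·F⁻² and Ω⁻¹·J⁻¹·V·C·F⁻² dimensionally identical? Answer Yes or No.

Yes

Left side:
  Ω = V/A (resistance = voltage per current),
      = kg·m²·s⁻³·A⁻².
  So Ω⁻¹ = kg⁻¹·m⁻²·s³·A².
  F = C/V (capacitance = charge per voltage),
      = A·s/(kg·m²·s⁻³·A⁻¹) (substituting C and V),
      = kg⁻¹·m⁻²·s⁴·A².
  So F⁻² = kg²·m⁴·s⁻⁸·A⁻⁴.
  Combining: Ω⁻¹·F⁻² = (kg⁻¹·m⁻²·s³·A²) · (kg²·m⁴·s⁻⁸·A⁻⁴) = kg·m²·s⁻⁵·A⁻².
Right side:
  Ω = kg·m²·s⁻³·A⁻².
  So Ω⁻¹ = kg⁻¹·m⁻²·s³·A².
  J = kg·m²·s⁻².
  So J⁻¹ = kg⁻¹·m⁻²·s².
  V = kg·m²·s⁻³·A⁻¹.
  C = s·A.
  F = kg⁻¹·m⁻²·s⁴·A².
  So F⁻² = kg²·m⁴·s⁻⁸·A⁻⁴.
  Combining: Ω⁻¹·J⁻¹·V·C·F⁻² = (kg⁻¹·m⁻²·s³·A²) · (kg⁻¹·m⁻²·s²) · (kg·m²·s⁻³·A⁻¹) · (s·A) · (kg²·m⁴·s⁻⁸·A⁻⁴) = kg·m²·s⁻⁵·A⁻².
Both reduce to kg·m²·s⁻⁵·A⁻².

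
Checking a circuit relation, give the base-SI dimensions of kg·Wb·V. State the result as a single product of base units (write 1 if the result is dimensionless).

Wb = V·s (flux: a volt is a weber per second),
    = kg·m²·s⁻²·A⁻¹.
V = W/A (potential = power per current),
    = kg·m²·s⁻³·A⁻¹.
Combining: kg·Wb·V = kg · (kg·m²·s⁻²·A⁻¹) · (kg·m²·s⁻³·A⁻¹) = kg³·m⁴·s⁻⁵·A⁻².

kg³·m⁴·s⁻⁵·A⁻²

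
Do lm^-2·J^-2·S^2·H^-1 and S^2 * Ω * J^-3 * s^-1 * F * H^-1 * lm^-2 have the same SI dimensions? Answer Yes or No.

Left side:
  lm = cd·sr = cd (luminous flux; sr is dimensionless).
  So lm⁻² = cd⁻².
  J = N·m (work = force × distance),
      = kg·m²·s⁻².
  So J⁻² = kg⁻²·m⁻⁴·s⁴.
  S = 1/Ω (conductance is reciprocal resistance),
      = kg⁻¹·m⁻²·s³·A².
  So S² = kg⁻²·m⁻⁴·s⁶·A⁴.
  H = Wb/A (inductance = flux per current),
      = kg·m²·s⁻²·A⁻².
  So H⁻¹ = kg⁻¹·m⁻²·s²·A².
  Combining: lm⁻²·J⁻²·S²·H⁻¹ = cd⁻² · (kg⁻²·m⁻⁴·s⁴) · (kg⁻²·m⁻⁴·s⁶·A⁴) · (kg⁻¹·m⁻²·s²·A²) = kg⁻⁵·m⁻¹⁰·s¹²·A⁶·cd⁻².
Right side:
  S = 1/Ω (conductance is reciprocal resistance),
      = kg⁻¹·m⁻²·s³·A².
  So S² = kg⁻²·m⁻⁴·s⁶·A⁴.
  Ω = V/A (resistance = voltage per current),
      = kg·m²·s⁻³·A⁻².
  J = N·m (work = force × distance),
      = kg·m²·s⁻².
  So J⁻³ = kg⁻³·m⁻⁶·s⁶.
  F = C/V (capacitance = charge per voltage),
      = A·s/(kg·m²·s⁻³·A⁻¹) (substituting C and V),
      = kg⁻¹·m⁻²·s⁴·A².
  H = Wb/A (inductance = flux per current),
      = kg·m²·s⁻²·A⁻².
  So H⁻¹ = kg⁻¹·m⁻²·s²·A².
  lm = cd·sr = cd (luminous flux; sr is dimensionless).
  So lm⁻² = cd⁻².
  Combining: S²·Ω·J⁻³·s⁻¹·F·H⁻¹·lm⁻² = (kg⁻²·m⁻⁴·s⁶·A⁴) · (kg·m²·s⁻³·A⁻²) · (kg⁻³·m⁻⁶·s⁶) · s⁻¹ · (kg⁻¹·m⁻²·s⁴·A²) · (kg⁻¹·m⁻²·s²·A²) · cd⁻² = kg⁻⁶·m⁻¹²·s¹⁴·A⁶·cd⁻².
Left is kg⁻⁵·m⁻¹⁰·s¹²·A⁶·cd⁻²; right is kg⁻⁶·m⁻¹²·s¹⁴·A⁶·cd⁻² — different.

No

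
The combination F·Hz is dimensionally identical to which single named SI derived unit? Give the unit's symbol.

S

F = C/V (capacitance = charge per voltage),
    = A·s/(kg·m²·s⁻³·A⁻¹) (substituting C and V),
    = kg⁻¹·m⁻²·s⁴·A².
Hz = 1/s = s⁻¹ (frequency is cycles per second).
Combining: F·Hz = (kg⁻¹·m⁻²·s⁴·A²) · s⁻¹ = kg⁻¹·m⁻²·s³·A².
kg⁻¹·m⁻²·s³·A² is the base-SI form of the siemens.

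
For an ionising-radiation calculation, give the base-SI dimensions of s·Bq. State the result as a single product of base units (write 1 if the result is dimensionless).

Bq = 1/s = s⁻¹ (activity is decays per second).
Combining: s·Bq = s · s⁻¹ = 1.

1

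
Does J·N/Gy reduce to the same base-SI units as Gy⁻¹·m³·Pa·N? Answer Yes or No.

Left side:
  Gy = J/kg (absorbed dose = energy per mass),
      = m²·s⁻².
  So Gy⁻¹ = m⁻²·s².
  J = N·m (work = force × distance),
      = kg·m²·s⁻².
  N = kg·m/s² = kg·m·s⁻² (force = mass × acceleration).
  Combining: Gy⁻¹·J·N = (m⁻²·s²) · (kg·m²·s⁻²) · (kg·m·s⁻²) = kg²·m·s⁻².
Right side:
  Gy = J/kg (absorbed dose = energy per mass),
      = m²·s⁻².
  So Gy⁻¹ = m⁻²·s².
  Pa = N/m² (pressure = force per area),
      = kg·m⁻¹·s⁻².
  N = kg·m/s² = kg·m·s⁻² (force = mass × acceleration).
  Combining: Gy⁻¹·m³·Pa·N = (m⁻²·s²) · m³ · (kg·m⁻¹·s⁻²) · (kg·m·s⁻²) = kg²·m·s⁻².
Both reduce to kg²·m·s⁻².

Yes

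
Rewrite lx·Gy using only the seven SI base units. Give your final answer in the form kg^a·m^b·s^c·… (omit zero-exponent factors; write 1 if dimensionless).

lx = lm/m² (illuminance = luminous flux per area),
    = m⁻²·cd.
Gy = J/kg (absorbed dose = energy per mass),
    = m²·s⁻².
Combining: lx·Gy = (m⁻²·cd) · (m²·s⁻²) = s⁻²·cd.

s⁻²·cd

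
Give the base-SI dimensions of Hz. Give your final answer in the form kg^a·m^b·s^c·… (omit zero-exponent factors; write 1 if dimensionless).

Hz = s⁻¹.

s⁻¹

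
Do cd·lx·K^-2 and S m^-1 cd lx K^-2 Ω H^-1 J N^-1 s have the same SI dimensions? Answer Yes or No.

Left side:
  lx = lm/m² (illuminance = luminous flux per area),
      = m⁻²·cd.
  Combining: cd·lx·K⁻² = cd · (m⁻²·cd) · K⁻² = m⁻²·K⁻²·cd².
Right side:
  S = kg⁻¹·m⁻²·s³·A².
  lx = m⁻²·cd.
  Ω = kg·m²·s⁻³·A⁻².
  H = kg·m²·s⁻²·A⁻².
  So H⁻¹ = kg⁻¹·m⁻²·s²·A².
  J = kg·m²·s⁻².
  N = kg·m·s⁻².
  So N⁻¹ = kg⁻¹·m⁻¹·s².
  Combining: S·m⁻¹·cd·lx·K⁻²·Ω·H⁻¹·J·N⁻¹·s = (kg⁻¹·m⁻²·s³·A²) · m⁻¹ · cd · (m⁻²·cd) · K⁻² · (kg·m²·s⁻³·A⁻²) · (kg⁻¹·m⁻²·s²·A²) · (kg·m²·s⁻²) · (kg⁻¹·m⁻¹·s²) · s = kg⁻¹·m⁻⁴·s³·A²·K⁻²·cd².
Left is m⁻²·K⁻²·cd²; right is kg⁻¹·m⁻⁴·s³·A²·K⁻²·cd² — different.

No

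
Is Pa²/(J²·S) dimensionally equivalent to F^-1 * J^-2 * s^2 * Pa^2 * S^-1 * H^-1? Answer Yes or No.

Left side:
  J = N·m (work = force × distance),
      = kg·m²·s⁻².
  So J⁻² = kg⁻²·m⁻⁴·s⁴.
  Pa = N/m² (pressure = force per area),
      = kg·m⁻¹·s⁻².
  So Pa² = kg²·m⁻²·s⁻⁴.
  S = 1/Ω (conductance is reciprocal resistance),
      = kg⁻¹·m⁻²·s³·A².
  So S⁻¹ = kg·m²·s⁻³·A⁻².
  Combining: J⁻²·Pa²·S⁻¹ = (kg⁻²·m⁻⁴·s⁴) · (kg²·m⁻²·s⁻⁴) · (kg·m²·s⁻³·A⁻²) = kg·m⁻⁴·s⁻³·A⁻².
Right side:
  F = C/V (capacitance = charge per voltage),
      = A·s/(kg·m²·s⁻³·A⁻¹) (substituting C and V),
      = kg⁻¹·m⁻²·s⁴·A².
  So F⁻¹ = kg·m²·s⁻⁴·A⁻².
  J = N·m (work = force × distance),
      = kg·m²·s⁻².
  So J⁻² = kg⁻²·m⁻⁴·s⁴.
  Pa = N/m² (pressure = force per area),
      = kg·m⁻¹·s⁻².
  So Pa² = kg²·m⁻²·s⁻⁴.
  S = 1/Ω (conductance is reciprocal resistance),
      = kg⁻¹·m⁻²·s³·A².
  So S⁻¹ = kg·m²·s⁻³·A⁻².
  H = Wb/A (inductance = flux per current),
      = kg·m²·s⁻²·A⁻².
  So H⁻¹ = kg⁻¹·m⁻²·s²·A².
  Combining: F⁻¹·J⁻²·s²·Pa²·S⁻¹·H⁻¹ = (kg·m²·s⁻⁴·A⁻²) · (kg⁻²·m⁻⁴·s⁴) · s² · (kg²·m⁻²·s⁻⁴) · (kg·m²·s⁻³·A⁻²) · (kg⁻¹·m⁻²·s²·A²) = kg·m⁻⁴·s⁻³·A⁻².
Both reduce to kg·m⁻⁴·s⁻³·A⁻².

Yes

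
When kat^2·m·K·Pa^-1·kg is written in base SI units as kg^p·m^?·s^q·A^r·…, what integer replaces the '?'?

2

kat = s⁻¹·mol.
So kat² = s⁻²·mol².
Pa = kg·m⁻¹·s⁻².
So Pa⁻¹ = kg⁻¹·m·s².
Combining: kat²·m·K·Pa⁻¹·kg = (s⁻²·mol²) · m · K · (kg⁻¹·m·s²) · kg = m²·K·mol².
The exponent of m is 2.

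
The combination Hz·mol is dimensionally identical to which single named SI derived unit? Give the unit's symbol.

kat

Hz = s⁻¹.
Combining: Hz·mol = s⁻¹ · mol = s⁻¹·mol.
s⁻¹·mol is the base-SI form of the katal.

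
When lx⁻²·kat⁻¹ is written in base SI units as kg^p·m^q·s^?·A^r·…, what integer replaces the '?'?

1

lx = lm/m² (illuminance = luminous flux per area),
    = m⁻²·cd.
So lx⁻² = m⁴·cd⁻².
kat = mol/s = s⁻¹·mol (catalytic activity).
So kat⁻¹ = s·mol⁻¹.
Combining: lx⁻²·kat⁻¹ = (m⁴·cd⁻²) · (s·mol⁻¹) = m⁴·s·mol⁻¹·cd⁻².
The exponent of s is 1.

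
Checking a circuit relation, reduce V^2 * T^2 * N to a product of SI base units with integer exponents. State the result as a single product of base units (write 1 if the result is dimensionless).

kg⁵·m⁵·s⁻¹²·A⁻⁴

V = W/A (potential = power per current),
    = kg·m²·s⁻³·A⁻¹.
So V² = kg²·m⁴·s⁻⁶·A⁻².
T = Wb/m² (flux density = flux per area),
    = kg·s⁻²·A⁻¹.
So T² = kg²·s⁻⁴·A⁻².
N = kg·m/s² = kg·m·s⁻² (force = mass × acceleration).
Combining: V²·T²·N = (kg²·m⁴·s⁻⁶·A⁻²) · (kg²·s⁻⁴·A⁻²) · (kg·m·s⁻²) = kg⁵·m⁵·s⁻¹²·A⁻⁴.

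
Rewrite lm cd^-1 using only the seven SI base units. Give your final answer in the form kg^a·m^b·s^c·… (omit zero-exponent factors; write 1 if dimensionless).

1

lm = cd·sr = cd (luminous flux; sr is dimensionless).
Combining: lm·cd⁻¹ = cd · cd⁻¹ = 1.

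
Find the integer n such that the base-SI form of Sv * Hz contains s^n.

Sv = J/kg (equivalent dose = energy per mass),
    = m²·s⁻².
Hz = 1/s = s⁻¹ (frequency is cycles per second).
Combining: Sv·Hz = (m²·s⁻²) · s⁻¹ = m²·s⁻³.
The exponent of s is -3.

-3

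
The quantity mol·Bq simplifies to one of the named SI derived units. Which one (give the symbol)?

Bq = 1/s = s⁻¹ (activity is decays per second).
Combining: mol·Bq = mol · s⁻¹ = s⁻¹·mol.
s⁻¹·mol is the base-SI form of the katal.

kat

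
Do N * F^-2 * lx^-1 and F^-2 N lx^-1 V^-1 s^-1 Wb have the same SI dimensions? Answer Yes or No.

Left side:
  N = kg·m·s⁻².
  F = kg⁻¹·m⁻²·s⁴·A².
  So F⁻² = kg²·m⁴·s⁻⁸·A⁻⁴.
  lx = m⁻²·cd.
  So lx⁻¹ = m²·cd⁻¹.
  Combining: N·F⁻²·lx⁻¹ = (kg·m·s⁻²) · (kg²·m⁴·s⁻⁸·A⁻⁴) · (m²·cd⁻¹) = kg³·m⁷·s⁻¹⁰·A⁻⁴·cd⁻¹.
Right side:
  F = C/V (capacitance = charge per voltage),
      = A·s/(kg·m²·s⁻³·A⁻¹) (substituting C and V),
      = kg⁻¹·m⁻²·s⁴·A².
  So F⁻² = kg²·m⁴·s⁻⁸·A⁻⁴.
  N = kg·m/s² = kg·m·s⁻² (force = mass × acceleration).
  lx = lm/m² (illuminance = luminous flux per area),
      = m⁻²·cd.
  So lx⁻¹ = m²·cd⁻¹.
  V = W/A (potential = power per current),
      = kg·m²·s⁻³·A⁻¹.
  So V⁻¹ = kg⁻¹·m⁻²·s³·A.
  Wb = V·s (flux: a volt is a weber per second),
      = kg·m²·s⁻²·A⁻¹.
  Combining: F⁻²·N·lx⁻¹·V⁻¹·s⁻¹·Wb = (kg²·m⁴·s⁻⁸·A⁻⁴) · (kg·m·s⁻²) · (m²·cd⁻¹) · (kg⁻¹·m⁻²·s³·A) · s⁻¹ · (kg·m²·s⁻²·A⁻¹) = kg³·m⁷·s⁻¹⁰·A⁻⁴·cd⁻¹.
Both reduce to kg³·m⁷·s⁻¹⁰·A⁻⁴·cd⁻¹.

Yes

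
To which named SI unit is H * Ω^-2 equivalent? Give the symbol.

F

H = Wb/A (inductance = flux per current),
    = kg·m²·s⁻²·A⁻².
Ω = V/A (resistance = voltage per current),
    = kg·m²·s⁻³·A⁻².
So Ω⁻² = kg⁻²·m⁻⁴·s⁶·A⁴.
Combining: H·Ω⁻² = (kg·m²·s⁻²·A⁻²) · (kg⁻²·m⁻⁴·s⁶·A⁴) = kg⁻¹·m⁻²·s⁴·A².
kg⁻¹·m⁻²·s⁴·A² is the base-SI form of the farad.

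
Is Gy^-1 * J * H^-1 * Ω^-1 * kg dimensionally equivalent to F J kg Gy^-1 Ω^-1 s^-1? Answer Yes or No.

Left side:
  Gy = m²·s⁻².
  So Gy⁻¹ = m⁻²·s².
  J = kg·m²·s⁻².
  H = kg·m²·s⁻²·A⁻².
  So H⁻¹ = kg⁻¹·m⁻²·s²·A².
  Ω = kg·m²·s⁻³·A⁻².
  So Ω⁻¹ = kg⁻¹·m⁻²·s³·A².
  Combining: Gy⁻¹·J·H⁻¹·Ω⁻¹·kg = (m⁻²·s²) · (kg·m²·s⁻²) · (kg⁻¹·m⁻²·s²·A²) · (kg⁻¹·m⁻²·s³·A²) · kg = m⁻⁴·s⁵·A⁴.
Right side:
  F = kg⁻¹·m⁻²·s⁴·A².
  J = kg·m²·s⁻².
  Gy = m²·s⁻².
  So Gy⁻¹ = m⁻²·s².
  Ω = kg·m²·s⁻³·A⁻².
  So Ω⁻¹ = kg⁻¹·m⁻²·s³·A².
  Combining: F·J·kg·Gy⁻¹·Ω⁻¹·s⁻¹ = (kg⁻¹·m⁻²·s⁴·A²) · (kg·m²·s⁻²) · kg · (m⁻²·s²) · (kg⁻¹·m⁻²·s³·A²) · s⁻¹ = m⁻⁴·s⁶·A⁴.
Left is m⁻⁴·s⁵·A⁴; right is m⁻⁴·s⁶·A⁴ — different.

No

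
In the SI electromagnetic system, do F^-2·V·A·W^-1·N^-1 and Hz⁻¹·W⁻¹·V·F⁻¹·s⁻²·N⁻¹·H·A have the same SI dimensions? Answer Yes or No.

Left side:
  F = kg⁻¹·m⁻²·s⁴·A².
  So F⁻² = kg²·m⁴·s⁻⁸·A⁻⁴.
  V = kg·m²·s⁻³·A⁻¹.
  W = kg·m²·s⁻³.
  So W⁻¹ = kg⁻¹·m⁻²·s³.
  N = kg·m·s⁻².
  So N⁻¹ = kg⁻¹·m⁻¹·s².
  Combining: F⁻²·V·A·W⁻¹·N⁻¹ = (kg²·m⁴·s⁻⁸·A⁻⁴) · (kg·m²·s⁻³·A⁻¹) · A · (kg⁻¹·m⁻²·s³) · (kg⁻¹·m⁻¹·s²) = kg·m³·s⁻⁶·A⁻⁴.
Right side:
  Hz = 1/s = s⁻¹ (frequency is cycles per second).
  So Hz⁻¹ = s.
  W = J/s (power = energy per time),
      = kg·m²·s⁻³.
  So W⁻¹ = kg⁻¹·m⁻²·s³.
  V = W/A (potential = power per current),
      = kg·m²·s⁻³·A⁻¹.
  F = C/V (capacitance = charge per voltage),
      = A·s/(kg·m²·s⁻³·A⁻¹) (substituting C and V),
      = kg⁻¹·m⁻²·s⁴·A².
  So F⁻¹ = kg·m²·s⁻⁴·A⁻².
  N = kg·m/s² = kg·m·s⁻² (force = mass × acceleration).
  So N⁻¹ = kg⁻¹·m⁻¹·s².
  H = Wb/A (inductance = flux per current),
      = kg·m²·s⁻²·A⁻².
  Combining: Hz⁻¹·W⁻¹·V·F⁻¹·s⁻²·N⁻¹·H·A = s · (kg⁻¹·m⁻²·s³) · (kg·m²·s⁻³·A⁻¹) · (kg·m²·s⁻⁴·A⁻²) · s⁻² · (kg⁻¹·m⁻¹·s²) · (kg·m²·s⁻²·A⁻²) · A = kg·m³·s⁻⁵·A⁻⁴.
Left is kg·m³·s⁻⁶·A⁻⁴; right is kg·m³·s⁻⁵·A⁻⁴ — different.

No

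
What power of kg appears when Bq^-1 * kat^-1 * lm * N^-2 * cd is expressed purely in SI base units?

-2

Bq = s⁻¹.
So Bq⁻¹ = s.
kat = s⁻¹·mol.
So kat⁻¹ = s·mol⁻¹.
lm = cd.
N = kg·m·s⁻².
So N⁻² = kg⁻²·m⁻²·s⁴.
Combining: Bq⁻¹·kat⁻¹·lm·N⁻²·cd = s · (s·mol⁻¹) · cd · (kg⁻²·m⁻²·s⁴) · cd = kg⁻²·m⁻²·s⁶·mol⁻¹·cd².
The exponent of kg is -2.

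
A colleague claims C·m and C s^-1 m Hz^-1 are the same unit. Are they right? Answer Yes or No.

Left side:
  C = A·s = s·A (charge = current × time).
  Combining: C·m = (s·A) · m = m·s·A.
Right side:
  C = A·s = s·A (charge = current × time).
  Hz = 1/s = s⁻¹ (frequency is cycles per second).
  So Hz⁻¹ = s.
  Combining: C·s⁻¹·m·Hz⁻¹ = (s·A) · s⁻¹ · m · s = m·s·A.
Both reduce to m·s·A.

Yes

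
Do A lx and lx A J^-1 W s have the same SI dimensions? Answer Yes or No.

Yes

Left side:
  lx = lm/m² (illuminance = luminous flux per area),
      = m⁻²·cd.
  Combining: A·lx = A · (m⁻²·cd) = m⁻²·A·cd.
Right side:
  lx = m⁻²·cd.
  J = kg·m²·s⁻².
  So J⁻¹ = kg⁻¹·m⁻²·s².
  W = kg·m²·s⁻³.
  Combining: lx·A·J⁻¹·W·s = (m⁻²·cd) · A · (kg⁻¹·m⁻²·s²) · (kg·m²·s⁻³) · s = m⁻²·A·cd.
Both reduce to m⁻²·A·cd.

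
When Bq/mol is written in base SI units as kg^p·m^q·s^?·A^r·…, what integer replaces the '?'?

Bq = s⁻¹.
Combining: Bq·mol⁻¹ = s⁻¹ · mol⁻¹ = s⁻¹·mol⁻¹.
The exponent of s is -1.

-1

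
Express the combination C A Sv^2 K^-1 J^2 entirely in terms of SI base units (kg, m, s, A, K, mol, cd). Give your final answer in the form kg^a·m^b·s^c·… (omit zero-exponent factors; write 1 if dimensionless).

C = A·s = s·A (charge = current × time).
Sv = J/kg (equivalent dose = energy per mass),
    = m²·s⁻².
So Sv² = m⁴·s⁻⁴.
J = N·m (work = force × distance),
    = kg·m²·s⁻².
So J² = kg²·m⁴·s⁻⁴.
Combining: C·A·Sv²·K⁻¹·J² = (s·A) · A · (m⁴·s⁻⁴) · K⁻¹ · (kg²·m⁴·s⁻⁴) = kg²·m⁸·s⁻⁷·A²·K⁻¹.

kg²·m⁸·s⁻⁷·A²·K⁻¹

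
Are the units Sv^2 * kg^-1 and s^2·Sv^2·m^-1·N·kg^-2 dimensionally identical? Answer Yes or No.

Left side:
  Sv = m²·s⁻².
  So Sv² = m⁴·s⁻⁴.
  Combining: Sv²·kg⁻¹ = (m⁴·s⁻⁴) · kg⁻¹ = kg⁻¹·m⁴·s⁻⁴.
Right side:
  Sv = J/kg (equivalent dose = energy per mass),
      = m²·s⁻².
  So Sv² = m⁴·s⁻⁴.
  N = kg·m/s² = kg·m·s⁻² (force = mass × acceleration).
  Combining: s²·Sv²·m⁻¹·N·kg⁻² = s² · (m⁴·s⁻⁴) · m⁻¹ · (kg·m·s⁻²) · kg⁻² = kg⁻¹·m⁴·s⁻⁴.
Both reduce to kg⁻¹·m⁴·s⁻⁴.

Yes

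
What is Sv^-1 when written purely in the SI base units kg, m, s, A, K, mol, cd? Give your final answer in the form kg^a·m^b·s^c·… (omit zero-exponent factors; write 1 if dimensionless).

Sv = J/kg (equivalent dose = energy per mass),
    = m²·s⁻².
So Sv⁻¹ = m⁻²·s².

m⁻²·s²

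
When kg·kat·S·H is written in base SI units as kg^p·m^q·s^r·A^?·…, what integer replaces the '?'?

kat = s⁻¹·mol.
S = kg⁻¹·m⁻²·s³·A².
H = kg·m²·s⁻²·A⁻².
Combining: kg·kat·S·H = kg · (s⁻¹·mol) · (kg⁻¹·m⁻²·s³·A²) · (kg·m²·s⁻²·A⁻²) = kg·mol.
The exponent of A is 0.

0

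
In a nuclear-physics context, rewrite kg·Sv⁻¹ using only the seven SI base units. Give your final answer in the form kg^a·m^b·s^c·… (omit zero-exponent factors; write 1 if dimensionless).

kg·m⁻²·s²

Sv = J/kg (equivalent dose = energy per mass),
    = m²·s⁻².
So Sv⁻¹ = m⁻²·s².
Combining: kg·Sv⁻¹ = kg · (m⁻²·s²) = kg·m⁻²·s².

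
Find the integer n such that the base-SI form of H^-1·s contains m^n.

H = Wb/A (inductance = flux per current),
    = kg·m²·s⁻²·A⁻².
So H⁻¹ = kg⁻¹·m⁻²·s²·A².
Combining: H⁻¹·s = (kg⁻¹·m⁻²·s²·A²) · s = kg⁻¹·m⁻²·s³·A².
The exponent of m is -2.

-2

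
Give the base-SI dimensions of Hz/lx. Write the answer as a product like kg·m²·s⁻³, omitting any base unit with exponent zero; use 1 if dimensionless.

Hz = 1/s = s⁻¹ (frequency is cycles per second).
lx = lm/m² (illuminance = luminous flux per area),
    = m⁻²·cd.
So lx⁻¹ = m²·cd⁻¹.
Combining: Hz·lx⁻¹ = s⁻¹ · (m²·cd⁻¹) = m²·s⁻¹·cd⁻¹.

m²·s⁻¹·cd⁻¹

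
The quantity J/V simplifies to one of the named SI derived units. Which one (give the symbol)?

C

V = W/A (potential = power per current),
    = kg·m²·s⁻³·A⁻¹.
So V⁻¹ = kg⁻¹·m⁻²·s³·A.
J = N·m (work = force × distance),
    = kg·m²·s⁻².
Combining: V⁻¹·J = (kg⁻¹·m⁻²·s³·A) · (kg·m²·s⁻²) = s·A.
s·A is the base-SI form of the coulomb.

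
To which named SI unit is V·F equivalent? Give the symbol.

C

V = W/A (potential = power per current),
    = kg·m²·s⁻³·A⁻¹.
F = C/V (capacitance = charge per voltage),
    = A·s/(kg·m²·s⁻³·A⁻¹) (substituting C and V),
    = kg⁻¹·m⁻²·s⁴·A².
Combining: V·F = (kg·m²·s⁻³·A⁻¹) · (kg⁻¹·m⁻²·s⁴·A²) = s·A.
s·A is the base-SI form of the coulomb.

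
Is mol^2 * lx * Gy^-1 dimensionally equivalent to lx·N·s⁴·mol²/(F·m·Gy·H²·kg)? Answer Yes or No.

Left side:
  lx = lm/m² (illuminance = luminous flux per area),
      = m⁻²·cd.
  Gy = J/kg (absorbed dose = energy per mass),
      = m²·s⁻².
  So Gy⁻¹ = m⁻²·s².
  Combining: mol²·lx·Gy⁻¹ = mol² · (m⁻²·cd) · (m⁻²·s²) = m⁻⁴·s²·mol²·cd.
Right side:
  F = kg⁻¹·m⁻²·s⁴·A².
  So F⁻¹ = kg·m²·s⁻⁴·A⁻².
  lx = m⁻²·cd.
  Gy = m²·s⁻².
  So Gy⁻¹ = m⁻²·s².
  H = kg·m²·s⁻²·A⁻².
  So H⁻² = kg⁻²·m⁻⁴·s⁴·A⁴.
  N = kg·m·s⁻².
  Combining: F⁻¹·m⁻¹·lx·Gy⁻¹·H⁻²·kg⁻¹·N·s⁴·mol² = (kg·m²·s⁻⁴·A⁻²) · m⁻¹ · (m⁻²·cd) · (m⁻²·s²) · (kg⁻²·m⁻⁴·s⁴·A⁴) · kg⁻¹ · (kg·m·s⁻²) · s⁴ · mol² = kg⁻¹·m⁻⁶·s⁴·A²·mol²·cd.
Left is m⁻⁴·s²·mol²·cd; right is kg⁻¹·m⁻⁶·s⁴·A²·mol²·cd — different.

No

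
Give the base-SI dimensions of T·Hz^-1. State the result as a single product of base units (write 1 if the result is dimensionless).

kg·s⁻¹·A⁻¹

T = kg·s⁻²·A⁻¹.
Hz = s⁻¹.
So Hz⁻¹ = s.
Combining: T·Hz⁻¹ = (kg·s⁻²·A⁻¹) · s = kg·s⁻¹·A⁻¹.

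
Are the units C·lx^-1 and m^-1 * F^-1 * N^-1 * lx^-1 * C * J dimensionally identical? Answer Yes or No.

No

Left side:
  C = A·s = s·A (charge = current × time).
  lx = lm/m² (illuminance = luminous flux per area),
      = m⁻²·cd.
  So lx⁻¹ = m²·cd⁻¹.
  Combining: C·lx⁻¹ = (s·A) · (m²·cd⁻¹) = m²·s·A·cd⁻¹.
Right side:
  F = kg⁻¹·m⁻²·s⁴·A².
  So F⁻¹ = kg·m²·s⁻⁴·A⁻².
  N = kg·m·s⁻².
  So N⁻¹ = kg⁻¹·m⁻¹·s².
  lx = m⁻²·cd.
  So lx⁻¹ = m²·cd⁻¹.
  C = s·A.
  J = kg·m²·s⁻².
  Combining: m⁻¹·F⁻¹·N⁻¹·lx⁻¹·C·J = m⁻¹ · (kg·m²·s⁻⁴·A⁻²) · (kg⁻¹·m⁻¹·s²) · (m²·cd⁻¹) · (s·A) · (kg·m²·s⁻²) = kg·m⁴·s⁻³·A⁻¹·cd⁻¹.
Left is m²·s·A·cd⁻¹; right is kg·m⁴·s⁻³·A⁻¹·cd⁻¹ — different.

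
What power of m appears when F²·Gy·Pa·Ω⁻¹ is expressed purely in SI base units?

-5

F = C/V (capacitance = charge per voltage),
    = A·s/(kg·m²·s⁻³·A⁻¹) (substituting C and V),
    = kg⁻¹·m⁻²·s⁴·A².
So F² = kg⁻²·m⁻⁴·s⁸·A⁴.
Gy = J/kg (absorbed dose = energy per mass),
    = m²·s⁻².
Pa = N/m² (pressure = force per area),
    = kg·m⁻¹·s⁻².
Ω = V/A (resistance = voltage per current),
    = kg·m²·s⁻³·A⁻².
So Ω⁻¹ = kg⁻¹·m⁻²·s³·A².
Combining: F²·Gy·Pa·Ω⁻¹ = (kg⁻²·m⁻⁴·s⁸·A⁴) · (m²·s⁻²) · (kg·m⁻¹·s⁻²) · (kg⁻¹·m⁻²·s³·A²) = kg⁻²·m⁻⁵·s⁷·A⁶.
The exponent of m is -5.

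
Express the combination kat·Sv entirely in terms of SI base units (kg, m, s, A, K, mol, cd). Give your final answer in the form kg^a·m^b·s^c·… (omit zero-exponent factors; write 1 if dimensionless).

m²·s⁻³·mol

kat = mol/s = s⁻¹·mol (catalytic activity).
Sv = J/kg (equivalent dose = energy per mass),
    = m²·s⁻².
Combining: kat·Sv = (s⁻¹·mol) · (m²·s⁻²) = m²·s⁻³·mol.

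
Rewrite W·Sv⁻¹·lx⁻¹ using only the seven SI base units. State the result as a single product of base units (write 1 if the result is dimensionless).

kg·m²·s⁻¹·cd⁻¹

W = J/s (power = energy per time),
    = kg·m²·s⁻³.
Sv = J/kg (equivalent dose = energy per mass),
    = m²·s⁻².
So Sv⁻¹ = m⁻²·s².
lx = lm/m² (illuminance = luminous flux per area),
    = m⁻²·cd.
So lx⁻¹ = m²·cd⁻¹.
Combining: W·Sv⁻¹·lx⁻¹ = (kg·m²·s⁻³) · (m⁻²·s²) · (m²·cd⁻¹) = kg·m²·s⁻¹·cd⁻¹.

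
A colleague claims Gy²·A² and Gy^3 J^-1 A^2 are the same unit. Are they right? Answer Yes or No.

Left side:
  Gy = J/kg (absorbed dose = energy per mass),
      = m²·s⁻².
  So Gy² = m⁴·s⁻⁴.
  Combining: Gy²·A² = (m⁴·s⁻⁴) · A² = m⁴·s⁻⁴·A².
Right side:
  Gy = J/kg (absorbed dose = energy per mass),
      = m²·s⁻².
  So Gy³ = m⁶·s⁻⁶.
  J = N·m (work = force × distance),
      = kg·m²·s⁻².
  So J⁻¹ = kg⁻¹·m⁻²·s².
  Combining: Gy³·J⁻¹·A² = (m⁶·s⁻⁶) · (kg⁻¹·m⁻²·s²) · A² = kg⁻¹·m⁴·s⁻⁴·A².
Left is m⁴·s⁻⁴·A²; right is kg⁻¹·m⁴·s⁻⁴·A² — different.

No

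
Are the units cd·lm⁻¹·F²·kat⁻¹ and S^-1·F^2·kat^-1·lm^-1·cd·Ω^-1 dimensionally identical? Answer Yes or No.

Yes

Left side:
  lm = cd·sr = cd (luminous flux; sr is dimensionless).
  So lm⁻¹ = cd⁻¹.
  F = C/V (capacitance = charge per voltage),
      = A·s/(kg·m²·s⁻³·A⁻¹) (substituting C and V),
      = kg⁻¹·m⁻²·s⁴·A².
  So F² = kg⁻²·m⁻⁴·s⁸·A⁴.
  kat = mol/s = s⁻¹·mol (catalytic activity).
  So kat⁻¹ = s·mol⁻¹.
  Combining: cd·lm⁻¹·F²·kat⁻¹ = cd · cd⁻¹ · (kg⁻²·m⁻⁴·s⁸·A⁴) · (s·mol⁻¹) = kg⁻²·m⁻⁴·s⁹·A⁴·mol⁻¹.
Right side:
  S = 1/Ω (conductance is reciprocal resistance),
      = kg⁻¹·m⁻²·s³·A².
  So S⁻¹ = kg·m²·s⁻³·A⁻².
  F = C/V (capacitance = charge per voltage),
      = A·s/(kg·m²·s⁻³·A⁻¹) (substituting C and V),
      = kg⁻¹·m⁻²·s⁴·A².
  So F² = kg⁻²·m⁻⁴·s⁸·A⁴.
  kat = mol/s = s⁻¹·mol (catalytic activity).
  So kat⁻¹ = s·mol⁻¹.
  lm = cd·sr = cd (luminous flux; sr is dimensionless).
  So lm⁻¹ = cd⁻¹.
  Ω = V/A (resistance = voltage per current),
      = kg·m²·s⁻³·A⁻².
  So Ω⁻¹ = kg⁻¹·m⁻²·s³·A².
  Combining: S⁻¹·F²·kat⁻¹·lm⁻¹·cd·Ω⁻¹ = (kg·m²·s⁻³·A⁻²) · (kg⁻²·m⁻⁴·s⁸·A⁴) · (s·mol⁻¹) · cd⁻¹ · cd · (kg⁻¹·m⁻²·s³·A²) = kg⁻²·m⁻⁴·s⁹·A⁴·mol⁻¹.
Both reduce to kg⁻²·m⁻⁴·s⁹·A⁴·mol⁻¹.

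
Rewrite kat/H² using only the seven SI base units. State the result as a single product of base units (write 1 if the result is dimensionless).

kg⁻²·m⁻⁴·s³·A⁴·mol

H = kg·m²·s⁻²·A⁻².
So H⁻² = kg⁻²·m⁻⁴·s⁴·A⁴.
kat = s⁻¹·mol.
Combining: H⁻²·kat = (kg⁻²·m⁻⁴·s⁴·A⁴) · (s⁻¹·mol) = kg⁻²·m⁻⁴·s³·A⁴·mol.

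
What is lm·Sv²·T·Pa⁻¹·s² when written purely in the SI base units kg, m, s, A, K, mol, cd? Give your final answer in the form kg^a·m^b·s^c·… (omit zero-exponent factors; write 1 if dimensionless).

lm = cd·sr = cd (luminous flux; sr is dimensionless).
Sv = J/kg (equivalent dose = energy per mass),
    = m²·s⁻².
So Sv² = m⁴·s⁻⁴.
T = Wb/m² (flux density = flux per area),
    = kg·s⁻²·A⁻¹.
Pa = N/m² (pressure = force per area),
    = kg·m⁻¹·s⁻².
So Pa⁻¹ = kg⁻¹·m·s².
Combining: lm·Sv²·T·Pa⁻¹·s² = cd · (m⁴·s⁻⁴) · (kg·s⁻²·A⁻¹) · (kg⁻¹·m·s²) · s² = m⁵·s⁻²·A⁻¹·cd.

m⁵·s⁻²·A⁻¹·cd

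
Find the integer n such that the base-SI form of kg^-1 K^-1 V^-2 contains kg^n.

V = kg·m²·s⁻³·A⁻¹.
So V⁻² = kg⁻²·m⁻⁴·s⁶·A².
Combining: kg⁻¹·K⁻¹·V⁻² = kg⁻¹ · K⁻¹ · (kg⁻²·m⁻⁴·s⁶·A²) = kg⁻³·m⁻⁴·s⁶·A²·K⁻¹.
The exponent of kg is -3.

-3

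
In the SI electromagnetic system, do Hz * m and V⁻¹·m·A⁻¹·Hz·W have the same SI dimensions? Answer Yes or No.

Yes

Left side:
  Hz = s⁻¹.
  Combining: Hz·m = s⁻¹ · m = m·s⁻¹.
Right side:
  V = W/A (potential = power per current),
      = kg·m²·s⁻³·A⁻¹.
  So V⁻¹ = kg⁻¹·m⁻²·s³·A.
  Hz = 1/s = s⁻¹ (frequency is cycles per second).
  W = J/s (power = energy per time),
      = kg·m²·s⁻³.
  Combining: V⁻¹·m·A⁻¹·Hz·W = (kg⁻¹·m⁻²·s³·A) · m · A⁻¹ · s⁻¹ · (kg·m²·s⁻³) = m·s⁻¹.
Both reduce to m·s⁻¹.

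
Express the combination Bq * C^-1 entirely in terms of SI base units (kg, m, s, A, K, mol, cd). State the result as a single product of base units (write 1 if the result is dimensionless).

Bq = 1/s = s⁻¹ (activity is decays per second).
C = A·s = s·A (charge = current × time).
So C⁻¹ = s⁻¹·A⁻¹.
Combining: Bq·C⁻¹ = s⁻¹ · (s⁻¹·A⁻¹) = s⁻²·A⁻¹.

s⁻²·A⁻¹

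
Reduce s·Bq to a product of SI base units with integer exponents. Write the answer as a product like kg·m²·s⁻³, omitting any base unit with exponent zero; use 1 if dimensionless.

Bq = 1/s = s⁻¹ (activity is decays per second).
Combining: s·Bq = s · s⁻¹ = 1.

1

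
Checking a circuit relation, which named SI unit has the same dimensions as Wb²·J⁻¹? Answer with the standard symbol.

H

Wb = kg·m²·s⁻²·A⁻¹.
So Wb² = kg²·m⁴·s⁻⁴·A⁻².
J = kg·m²·s⁻².
So J⁻¹ = kg⁻¹·m⁻²·s².
Combining: Wb²·J⁻¹ = (kg²·m⁴·s⁻⁴·A⁻²) · (kg⁻¹·m⁻²·s²) = kg·m²·s⁻²·A⁻².
kg·m²·s⁻²·A⁻² is the base-SI form of the henry.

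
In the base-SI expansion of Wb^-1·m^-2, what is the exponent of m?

Wb = V·s (flux: a volt is a weber per second),
    = kg·m²·s⁻²·A⁻¹.
So Wb⁻¹ = kg⁻¹·m⁻²·s²·A.
Combining: Wb⁻¹·m⁻² = (kg⁻¹·m⁻²·s²·A) · m⁻² = kg⁻¹·m⁻⁴·s²·A.
The exponent of m is -4.

-4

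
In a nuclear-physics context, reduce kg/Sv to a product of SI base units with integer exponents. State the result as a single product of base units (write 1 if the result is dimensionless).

Sv = J/kg (equivalent dose = energy per mass),
    = m²·s⁻².
So Sv⁻¹ = m⁻²·s².
Combining: kg·Sv⁻¹ = kg · (m⁻²·s²) = kg·m⁻²·s².

kg·m⁻²·s²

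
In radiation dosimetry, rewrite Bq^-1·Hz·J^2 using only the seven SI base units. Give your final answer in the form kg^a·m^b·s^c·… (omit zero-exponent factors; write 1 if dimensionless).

kg²·m⁴·s⁻⁴

Bq = 1/s = s⁻¹ (activity is decays per second).
So Bq⁻¹ = s.
Hz = 1/s = s⁻¹ (frequency is cycles per second).
J = N·m (work = force × distance),
    = kg·m²·s⁻².
So J² = kg²·m⁴·s⁻⁴.
Combining: Bq⁻¹·Hz·J² = s · s⁻¹ · (kg²·m⁴·s⁻⁴) = kg²·m⁴·s⁻⁴.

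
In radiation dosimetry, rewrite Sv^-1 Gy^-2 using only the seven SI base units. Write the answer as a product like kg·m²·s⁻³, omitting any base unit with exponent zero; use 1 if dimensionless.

m⁻⁶·s⁶

Sv = J/kg (equivalent dose = energy per mass),
    = m²·s⁻².
So Sv⁻¹ = m⁻²·s².
Gy = J/kg (absorbed dose = energy per mass),
    = m²·s⁻².
So Gy⁻² = m⁻⁴·s⁴.
Combining: Sv⁻¹·Gy⁻² = (m⁻²·s²) · (m⁻⁴·s⁴) = m⁻⁶·s⁶.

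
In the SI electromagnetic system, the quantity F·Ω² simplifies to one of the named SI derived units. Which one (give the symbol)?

F = C/V (capacitance = charge per voltage),
    = A·s/(kg·m²·s⁻³·A⁻¹) (substituting C and V),
    = kg⁻¹·m⁻²·s⁴·A².
Ω = V/A (resistance = voltage per current),
    = kg·m²·s⁻³·A⁻².
So Ω² = kg²·m⁴·s⁻⁶·A⁻⁴.
Combining: F·Ω² = (kg⁻¹·m⁻²·s⁴·A²) · (kg²·m⁴·s⁻⁶·A⁻⁴) = kg·m²·s⁻²·A⁻².
kg·m²·s⁻²·A⁻² is the base-SI form of the henry.

H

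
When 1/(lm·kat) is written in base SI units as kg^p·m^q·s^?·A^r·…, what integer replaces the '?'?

lm = cd·sr = cd (luminous flux; sr is dimensionless).
So lm⁻¹ = cd⁻¹.
kat = mol/s = s⁻¹·mol (catalytic activity).
So kat⁻¹ = s·mol⁻¹.
Combining: lm⁻¹·kat⁻¹ = cd⁻¹ · (s·mol⁻¹) = s·mol⁻¹·cd⁻¹.
The exponent of s is 1.

1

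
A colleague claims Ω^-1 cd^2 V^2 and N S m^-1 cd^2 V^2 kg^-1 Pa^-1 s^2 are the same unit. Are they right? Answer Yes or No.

No

Left side:
  Ω = kg·m²·s⁻³·A⁻².
  So Ω⁻¹ = kg⁻¹·m⁻²·s³·A².
  V = kg·m²·s⁻³·A⁻¹.
  So V² = kg²·m⁴·s⁻⁶·A⁻².
  Combining: Ω⁻¹·cd²·V² = (kg⁻¹·m⁻²·s³·A²) · cd² · (kg²·m⁴·s⁻⁶·A⁻²) = kg·m²·s⁻³·cd².
Right side:
  N = kg·m/s² = kg·m·s⁻² (force = mass × acceleration).
  S = 1/Ω (conductance is reciprocal resistance),
      = kg⁻¹·m⁻²·s³·A².
  V = W/A (potential = power per current),
      = kg·m²·s⁻³·A⁻¹.
  So V² = kg²·m⁴·s⁻⁶·A⁻².
  Pa = N/m² (pressure = force per area),
      = kg·m⁻¹·s⁻².
  So Pa⁻¹ = kg⁻¹·m·s².
  Combining: N·S·m⁻¹·cd²·V²·kg⁻¹·Pa⁻¹·s² = (kg·m·s⁻²) · (kg⁻¹·m⁻²·s³·A²) · m⁻¹ · cd² · (kg²·m⁴·s⁻⁶·A⁻²) · kg⁻¹ · (kg⁻¹·m·s²) · s² = m³·s⁻¹·cd².
Left is kg·m²·s⁻³·cd²; right is m³·s⁻¹·cd² — different.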